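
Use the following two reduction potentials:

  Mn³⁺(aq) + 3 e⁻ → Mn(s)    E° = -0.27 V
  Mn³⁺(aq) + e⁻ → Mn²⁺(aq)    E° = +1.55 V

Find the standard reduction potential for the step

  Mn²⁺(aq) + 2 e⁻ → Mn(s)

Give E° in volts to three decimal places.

Sequential free energies add, so n₃E°₃ = n₁E°₁ + n₂E°₂.
With n₃ = 3, and the known step contributing 1×(+1.55) V, the unknown satisfies 2·E° = 3×(-0.27) − 1×(+1.55) = -2.360.
E° = -2.360 / 2 = -1.180 V.

-1.180 V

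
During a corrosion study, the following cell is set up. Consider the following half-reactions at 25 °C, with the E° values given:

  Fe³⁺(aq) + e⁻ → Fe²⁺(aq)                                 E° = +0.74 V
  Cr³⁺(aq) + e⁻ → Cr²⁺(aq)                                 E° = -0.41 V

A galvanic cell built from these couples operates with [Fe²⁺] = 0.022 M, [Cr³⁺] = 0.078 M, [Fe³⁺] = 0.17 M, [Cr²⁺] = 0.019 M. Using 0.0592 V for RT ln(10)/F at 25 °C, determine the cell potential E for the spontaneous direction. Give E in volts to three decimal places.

Fe³⁺/Fe²⁺ is the cathode (higher E°), Cr³⁺/Cr²⁺ the anode: E°cell = +0.74 − (-0.41) = +1.15 V, n = 1.
Overall: Fe³⁺(aq) + Cr²⁺(aq) → Fe²⁺(aq) + Cr³⁺(aq)
Q = [Fe²⁺]·[Cr³⁺] / ([Fe³⁺]·[Cr²⁺]); log Q = -0.275.
E = E° − (0.0592/n) log Q = +1.15 − (0.0592/1)(-0.275) = +1.166 V.

+1.166 V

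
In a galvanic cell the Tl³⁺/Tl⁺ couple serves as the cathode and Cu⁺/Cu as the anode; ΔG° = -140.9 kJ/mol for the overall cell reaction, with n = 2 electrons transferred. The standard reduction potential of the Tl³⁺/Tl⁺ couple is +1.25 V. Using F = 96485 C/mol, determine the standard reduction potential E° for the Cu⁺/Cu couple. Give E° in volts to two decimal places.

+0.52 V

E°cell = −ΔG°/(nF) = −(-140.9×10³)/((2)(96485)) = +0.730 V.
Since Tl³⁺/Tl⁺ is the cathode and Cu⁺/Cu the anode, E°cell = E°(Tl³⁺/Tl⁺) − E°(Cu⁺/Cu).
So E°(Cu⁺/Cu) = E°(Tl³⁺/Tl⁺) − E°cell = (+1.25) − (+0.730) = +0.52 V.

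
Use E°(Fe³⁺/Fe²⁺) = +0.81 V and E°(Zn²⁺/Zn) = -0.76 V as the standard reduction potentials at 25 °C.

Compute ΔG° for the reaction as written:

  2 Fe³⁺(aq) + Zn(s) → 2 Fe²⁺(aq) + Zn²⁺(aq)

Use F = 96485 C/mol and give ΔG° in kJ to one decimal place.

-303.0 kJ

As written, Fe³⁺/Fe²⁺ is reduced (cathode) and Zn²⁺/Zn is oxidised (anode), so E°cell = (+0.81) − (-0.76) = +1.57 V.
Balancing electrons gives n = 2.
ΔG° = −nFE° = −(2)(96485)(+1.57) = -302,963 J = -303.0 kJ.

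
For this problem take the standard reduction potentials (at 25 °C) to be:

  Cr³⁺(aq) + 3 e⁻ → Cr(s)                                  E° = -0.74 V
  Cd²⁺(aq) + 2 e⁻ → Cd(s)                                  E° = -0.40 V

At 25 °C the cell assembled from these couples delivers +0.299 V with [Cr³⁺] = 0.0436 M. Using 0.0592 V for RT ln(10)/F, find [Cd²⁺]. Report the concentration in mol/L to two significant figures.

Cd²⁺/Cd is the cathode, Cr³⁺/Cr the anode: E°cell = +0.34 V, n = 6.
Overall reaction: 3 Cd²⁺(aq) + 2 Cr(s) → 3 Cd(s) + 2 Cr³⁺(aq); Q = [Cr³⁺]^2/[Cd²⁺]^3.
From E = E° − (0.0592/n) log Q: log Q = (E° − E)·n/0.0592 = (+0.34 − (+0.299))·6/0.0592 = 4.1554.
So 3·log[Cd²⁺] = 2·log(0.0436) − log Q = -2.7210 − (4.1554) = -6.8764; log[Cd²⁺] = -6.8764 / 3 = -2.2921; [Cd²⁺] = 10^(-2.2921) ≈ 0.0051 M.

0.0051 M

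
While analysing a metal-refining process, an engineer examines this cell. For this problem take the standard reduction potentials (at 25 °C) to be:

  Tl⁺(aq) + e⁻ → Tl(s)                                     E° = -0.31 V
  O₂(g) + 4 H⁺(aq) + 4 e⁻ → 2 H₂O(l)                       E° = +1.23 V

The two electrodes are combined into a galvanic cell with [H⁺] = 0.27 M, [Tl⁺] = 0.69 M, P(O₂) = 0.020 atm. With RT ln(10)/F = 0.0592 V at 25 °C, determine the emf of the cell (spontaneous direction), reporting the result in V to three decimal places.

+1.491 V

O₂/H₂O is the cathode (higher E°), Tl⁺/Tl the anode: E°cell = +1.23 − (-0.31) = +1.54 V, n = 4.
Overall: O₂(g) + 4 H⁺(aq) + 4 Tl(s) → 2 H₂O(l) + 4 Tl⁺(aq)
Q = [Tl⁺]^4 / (P(O₂)·[H⁺]^4); log Q = 3.329.
E = E° − (0.0592/n) log Q = +1.54 − (0.0592/4)(3.329) = +1.491 V.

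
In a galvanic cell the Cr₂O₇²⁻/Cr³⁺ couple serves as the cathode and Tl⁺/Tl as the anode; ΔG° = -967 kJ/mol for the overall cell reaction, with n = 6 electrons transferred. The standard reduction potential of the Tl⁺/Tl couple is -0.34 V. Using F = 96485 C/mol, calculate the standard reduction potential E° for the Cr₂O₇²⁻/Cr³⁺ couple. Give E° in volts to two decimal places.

E°cell = −ΔG°/(nF) = −(-967×10³)/((6)(96485)) = +1.670 V.
Since Cr₂O₇²⁻/Cr³⁺ is the cathode and Tl⁺/Tl the anode, E°cell = E°(Cr₂O₇²⁻/Cr³⁺) − E°(Tl⁺/Tl).
So E°(Cr₂O₇²⁻/Cr³⁺) = E°cell + E°(Tl⁺/Tl) = +1.670 + (-0.34) = +1.33 V.

+1.33 V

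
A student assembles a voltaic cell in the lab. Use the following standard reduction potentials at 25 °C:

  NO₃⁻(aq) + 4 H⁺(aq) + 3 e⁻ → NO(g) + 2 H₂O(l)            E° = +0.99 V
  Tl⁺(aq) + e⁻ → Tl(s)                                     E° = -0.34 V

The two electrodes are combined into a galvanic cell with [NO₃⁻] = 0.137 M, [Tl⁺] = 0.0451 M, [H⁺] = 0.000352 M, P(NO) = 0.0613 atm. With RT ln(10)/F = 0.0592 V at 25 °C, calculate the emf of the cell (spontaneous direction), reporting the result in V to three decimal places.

NO₃⁻/NO is the cathode (higher E°), Tl⁺/Tl the anode: E°cell = +0.99 − (-0.34) = +1.33 V, n = 3.
Overall: NO₃⁻(aq) + 4 H⁺(aq) + 3 Tl(s) → NO(g) + 2 H₂O(l) + 3 Tl⁺(aq)
Q = P(NO)·[Tl⁺]^3 / ([NO₃⁻]·[H⁺]^4); log Q = 9.427.
E = E° − (0.0592/n) log Q = +1.33 − (0.0592/3)(9.427) = +1.144 V.

+1.144 V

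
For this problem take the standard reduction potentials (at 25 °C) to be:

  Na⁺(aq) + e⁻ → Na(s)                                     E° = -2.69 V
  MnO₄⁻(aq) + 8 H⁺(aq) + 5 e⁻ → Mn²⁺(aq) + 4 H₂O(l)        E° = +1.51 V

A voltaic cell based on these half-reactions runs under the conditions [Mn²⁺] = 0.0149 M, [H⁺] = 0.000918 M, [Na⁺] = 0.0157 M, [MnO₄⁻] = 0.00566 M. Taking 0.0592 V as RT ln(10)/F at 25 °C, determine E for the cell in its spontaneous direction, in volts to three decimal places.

MnO₄⁻/Mn²⁺ is the cathode (higher E°), Na⁺/Na the anode: E°cell = +1.51 − (-2.69) = +4.20 V, n = 5.
Overall: MnO₄⁻(aq) + 8 H⁺(aq) + 5 Na(s) → Mn²⁺(aq) + 4 H₂O(l) + 5 Na⁺(aq)
Q = [Mn²⁺]·[Na⁺]^5 / ([MnO₄⁻]·[H⁺]^8); log Q = 15.697.
E = E° − (0.0592/n) log Q = +4.20 − (0.0592/5)(15.697) = +4.014 V.

+4.014 V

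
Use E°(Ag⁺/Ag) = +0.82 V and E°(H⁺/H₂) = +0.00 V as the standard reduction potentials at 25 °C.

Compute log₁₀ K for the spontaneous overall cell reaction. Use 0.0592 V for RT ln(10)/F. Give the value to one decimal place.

Cathode: Ag⁺/Ag; anode: H⁺/H₂. E°cell = +0.82 V, n = 2.
log K = nE°cell / 0.0592 = (2)(+0.82) / 0.0592 = 27.7.

27.7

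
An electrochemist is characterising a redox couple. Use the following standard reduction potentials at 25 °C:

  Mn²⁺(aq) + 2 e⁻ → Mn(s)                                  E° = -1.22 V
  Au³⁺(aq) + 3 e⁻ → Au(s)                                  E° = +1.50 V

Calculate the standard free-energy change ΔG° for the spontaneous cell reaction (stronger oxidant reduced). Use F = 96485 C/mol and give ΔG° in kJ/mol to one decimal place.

Au³⁺/Au (E° = +1.50 V) is the cathode; Mn²⁺/Mn (E° = -1.22 V) is the anode, so E°cell = +2.72 V.
Balancing electrons gives n = 6 (lcm of 3 and 2).
ΔG° = −nFE° = −(6)(96485)(+2.72) = -1,574,635 J = -1574.6 kJ/mol.

-1574.6 kJ/mol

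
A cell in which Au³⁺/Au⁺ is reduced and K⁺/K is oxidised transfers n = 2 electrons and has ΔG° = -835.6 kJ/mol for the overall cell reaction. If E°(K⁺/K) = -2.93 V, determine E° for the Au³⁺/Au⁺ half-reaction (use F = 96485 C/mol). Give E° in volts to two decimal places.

E°cell = −ΔG°/(nF) = −(-835.6×10³)/((2)(96485)) = +4.330 V.
Since Au³⁺/Au⁺ is the cathode and K⁺/K the anode, E°cell = E°(Au³⁺/Au⁺) − E°(K⁺/K).
So E°(Au³⁺/Au⁺) = E°cell + E°(K⁺/K) = +4.330 + (-2.93) = +1.40 V.

+1.40 V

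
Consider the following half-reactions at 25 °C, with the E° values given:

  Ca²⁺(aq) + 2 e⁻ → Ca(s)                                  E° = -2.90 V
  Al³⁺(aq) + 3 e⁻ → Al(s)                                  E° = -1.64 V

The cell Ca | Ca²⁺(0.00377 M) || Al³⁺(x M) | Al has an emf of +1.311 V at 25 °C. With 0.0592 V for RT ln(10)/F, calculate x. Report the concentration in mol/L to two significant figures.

0.089 M

Al³⁺/Al is the cathode, Ca²⁺/Ca the anode: E°cell = +1.26 V, n = 6.
Overall reaction: 2 Al³⁺(aq) + 3 Ca(s) → 2 Al(s) + 3 Ca²⁺(aq); Q = [Ca²⁺]^3/[Al³⁺]^2.
From E = E° − (0.0592/n) log Q: log Q = (E° − E)·n/0.0592 = (+1.26 − (+1.311))·6/0.0592 = -5.1689.
So 2·log[Al³⁺] = 3·log(0.00377) − log Q = -7.2710 − (-5.1689) = -2.1021; log[Al³⁺] = -2.1021 / 2 = -1.0511; [Al³⁺] = 10^(-1.0511) ≈ 0.089 M.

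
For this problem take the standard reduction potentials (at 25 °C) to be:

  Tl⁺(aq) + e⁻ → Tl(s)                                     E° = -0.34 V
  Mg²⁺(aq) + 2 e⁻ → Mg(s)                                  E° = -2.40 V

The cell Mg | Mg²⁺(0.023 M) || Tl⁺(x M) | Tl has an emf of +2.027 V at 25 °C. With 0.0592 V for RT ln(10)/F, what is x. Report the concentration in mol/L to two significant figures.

0.042 M

Tl⁺/Tl is the cathode, Mg²⁺/Mg the anode: E°cell = +2.06 V, n = 2.
Overall reaction: 2 Tl⁺(aq) + Mg(s) → 2 Tl(s) + Mg²⁺(aq); Q = [Mg²⁺]^1/[Tl⁺]^2.
From E = E° − (0.0592/n) log Q: log Q = (E° − E)·n/0.0592 = (+2.06 − (+2.027))·2/0.0592 = 1.1149.
So 2·log[Tl⁺] = 1·log(0.023) − log Q = -1.6383 − (1.1149) = -2.7532; log[Tl⁺] = -2.7532 / 2 = -1.3766; [Tl⁺] = 10^(-1.3766) ≈ 0.042 M.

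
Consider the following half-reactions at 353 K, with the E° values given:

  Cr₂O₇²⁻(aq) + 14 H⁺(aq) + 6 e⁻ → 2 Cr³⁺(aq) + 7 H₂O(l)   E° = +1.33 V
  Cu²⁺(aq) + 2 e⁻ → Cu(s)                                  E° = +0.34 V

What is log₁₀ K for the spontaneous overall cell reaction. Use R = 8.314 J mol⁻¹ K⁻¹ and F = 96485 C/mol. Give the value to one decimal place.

84.8

Cathode: Cr₂O₇²⁻/Cr³⁺; anode: Cu²⁺/Cu. E°cell = (+1.33) − (+0.34) = +0.99 V, with n = 6.
ΔG° = −nFE° = −RT ln K, so ln K = nFE°/(RT) = (6)(96485)(+0.99) / ((8.314)(353)) = 195.282.
log₁₀ K = 195.282 / ln 10 = 84.8.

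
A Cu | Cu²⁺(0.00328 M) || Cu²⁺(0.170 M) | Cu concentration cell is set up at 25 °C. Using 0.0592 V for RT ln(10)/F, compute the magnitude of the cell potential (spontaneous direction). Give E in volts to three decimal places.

+0.051 V

For a concentration cell E°cell = 0. The 0.170 M side is the cathode (reduction is favoured where [Cu²⁺] is higher).
With n = 2, E = −(0.0592/2) log([Cu²⁺]ₐₙ/[Cu²⁺]꜀ₐₜ) = −(0.0592/2) log(0.00328/0.17) = −(0.0592/2)(-1.715) = +0.051 V.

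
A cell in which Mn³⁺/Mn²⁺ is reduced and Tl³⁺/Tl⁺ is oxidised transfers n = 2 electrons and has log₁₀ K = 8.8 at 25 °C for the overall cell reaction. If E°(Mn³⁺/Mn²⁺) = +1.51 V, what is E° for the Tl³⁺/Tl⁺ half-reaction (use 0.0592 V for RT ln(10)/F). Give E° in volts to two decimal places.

+1.25 V

E°cell = (0.0592/n)·log K = (0.0592/2)(8.8) = +0.260 V.
Since Mn³⁺/Mn²⁺ is the cathode and Tl³⁺/Tl⁺ the anode, E°cell = E°(Mn³⁺/Mn²⁺) − E°(Tl³⁺/Tl⁺).
So E°(Tl³⁺/Tl⁺) = E°(Mn³⁺/Mn²⁺) − E°cell = (+1.51) − (+0.260) = +1.25 V.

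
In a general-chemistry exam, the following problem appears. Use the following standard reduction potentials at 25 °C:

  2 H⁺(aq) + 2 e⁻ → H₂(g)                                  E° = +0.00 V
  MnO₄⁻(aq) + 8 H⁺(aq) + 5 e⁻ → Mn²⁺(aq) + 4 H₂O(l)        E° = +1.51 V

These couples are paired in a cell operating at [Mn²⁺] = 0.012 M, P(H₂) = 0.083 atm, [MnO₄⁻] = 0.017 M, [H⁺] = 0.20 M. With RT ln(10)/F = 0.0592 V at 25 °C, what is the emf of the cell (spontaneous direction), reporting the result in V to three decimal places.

+1.455 V

MnO₄⁻/Mn²⁺ is the cathode (higher E°), H⁺/H₂ the anode: E°cell = +1.51 − (+0.00) = +1.51 V, n = 10.
Overall: 2 MnO₄⁻(aq) + 6 H⁺(aq) + 5 H₂(g) → 2 Mn²⁺(aq) + 8 H₂O(l)
Q = [Mn²⁺]^2 / ([MnO₄⁻]^2·[H⁺]^6·P(H₂)^5); log Q = 9.296.
E = E° − (0.0592/n) log Q = +1.51 − (0.0592/10)(9.296) = +1.455 V.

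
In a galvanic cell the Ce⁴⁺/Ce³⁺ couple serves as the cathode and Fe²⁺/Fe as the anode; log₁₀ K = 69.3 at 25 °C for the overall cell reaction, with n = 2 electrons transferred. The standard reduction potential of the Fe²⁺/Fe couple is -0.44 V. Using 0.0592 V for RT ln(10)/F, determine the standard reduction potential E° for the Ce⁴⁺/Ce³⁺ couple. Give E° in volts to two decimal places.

+1.61 V

E°cell = (0.0592/n)·log K = (0.0592/2)(69.3) = +2.051 V.
Since Ce⁴⁺/Ce³⁺ is the cathode and Fe²⁺/Fe the anode, E°cell = E°(Ce⁴⁺/Ce³⁺) − E°(Fe²⁺/Fe).
So E°(Ce⁴⁺/Ce³⁺) = E°cell + E°(Fe²⁺/Fe) = +2.051 + (-0.44) = +1.61 V.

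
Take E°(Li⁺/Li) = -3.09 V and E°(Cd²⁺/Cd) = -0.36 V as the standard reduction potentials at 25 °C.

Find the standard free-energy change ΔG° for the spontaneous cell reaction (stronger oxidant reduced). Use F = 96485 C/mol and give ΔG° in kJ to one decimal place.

-526.8 kJ

Cd²⁺/Cd (E° = -0.36 V) is the cathode; Li⁺/Li (E° = -3.09 V) is the anode, so E°cell = +2.73 V.
Balancing electrons gives n = 2 (lcm of 2 and 1).
ΔG° = −nFE° = −(2)(96485)(+2.73) = -526,808 J = -526.8 kJ.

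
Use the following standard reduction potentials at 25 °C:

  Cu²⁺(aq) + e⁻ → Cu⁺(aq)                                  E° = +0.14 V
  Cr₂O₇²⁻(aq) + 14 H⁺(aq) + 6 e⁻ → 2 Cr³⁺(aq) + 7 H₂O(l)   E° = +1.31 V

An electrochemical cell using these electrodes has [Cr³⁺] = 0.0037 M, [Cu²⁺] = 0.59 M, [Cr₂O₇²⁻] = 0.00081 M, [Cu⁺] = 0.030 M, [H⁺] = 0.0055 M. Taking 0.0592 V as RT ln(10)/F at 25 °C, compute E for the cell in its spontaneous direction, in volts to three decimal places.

Cr₂O₇²⁻/Cr³⁺ is the cathode (higher E°), Cu²⁺/Cu⁺ the anode: E°cell = +1.31 − (+0.14) = +1.17 V, n = 6.
Overall: Cr₂O₇²⁻(aq) + 14 H⁺(aq) + 6 Cu⁺(aq) → 2 Cr³⁺(aq) + 7 H₂O(l) + 6 Cu²⁺(aq)
Q = [Cr³⁺]^2·[Cu²⁺]^6 / ([Cr₂O₇²⁻]·[H⁺]^14·[Cu⁺]^6); log Q = 37.625.
E = E° − (0.0592/n) log Q = +1.17 − (0.0592/6)(37.625) = +0.799 V.

+0.799 V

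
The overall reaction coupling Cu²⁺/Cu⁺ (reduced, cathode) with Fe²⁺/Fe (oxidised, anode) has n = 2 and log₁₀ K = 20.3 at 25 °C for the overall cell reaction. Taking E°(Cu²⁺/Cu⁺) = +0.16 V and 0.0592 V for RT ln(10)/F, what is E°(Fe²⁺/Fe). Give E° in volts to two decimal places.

-0.44 V

E°cell = (0.0592/n)·log K = (0.0592/2)(20.3) = +0.601 V.
Since Cu²⁺/Cu⁺ is the cathode and Fe²⁺/Fe the anode, E°cell = E°(Cu²⁺/Cu⁺) − E°(Fe²⁺/Fe).
So E°(Fe²⁺/Fe) = E°(Cu²⁺/Cu⁺) − E°cell = (+0.16) − (+0.601) = -0.44 V.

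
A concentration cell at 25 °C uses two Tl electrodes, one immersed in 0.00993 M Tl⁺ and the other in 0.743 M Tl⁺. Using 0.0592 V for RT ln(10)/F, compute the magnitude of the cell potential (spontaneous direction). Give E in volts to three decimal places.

For a concentration cell E°cell = 0. The 0.743 M side is the cathode (reduction is favoured where [Tl⁺] is higher).
With n = 1, E = −(0.0592/1) log([Tl⁺]ₐₙ/[Tl⁺]꜀ₐₜ) = −(0.0592/1) log(0.00993/0.743) = −(0.0592/1)(-1.874) = +0.111 V.

+0.111 V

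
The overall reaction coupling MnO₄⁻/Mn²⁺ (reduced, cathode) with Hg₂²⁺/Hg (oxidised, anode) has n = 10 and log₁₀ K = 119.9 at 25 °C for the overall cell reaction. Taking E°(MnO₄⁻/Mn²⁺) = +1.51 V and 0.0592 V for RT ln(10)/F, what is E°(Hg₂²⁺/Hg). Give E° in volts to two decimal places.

+0.80 V

E°cell = (0.0592/n)·log K = (0.0592/10)(119.9) = +0.710 V.
Since MnO₄⁻/Mn²⁺ is the cathode and Hg₂²⁺/Hg the anode, E°cell = E°(MnO₄⁻/Mn²⁺) − E°(Hg₂²⁺/Hg).
So E°(Hg₂²⁺/Hg) = E°(MnO₄⁻/Mn²⁺) − E°cell = (+1.51) − (+0.710) = +0.80 V.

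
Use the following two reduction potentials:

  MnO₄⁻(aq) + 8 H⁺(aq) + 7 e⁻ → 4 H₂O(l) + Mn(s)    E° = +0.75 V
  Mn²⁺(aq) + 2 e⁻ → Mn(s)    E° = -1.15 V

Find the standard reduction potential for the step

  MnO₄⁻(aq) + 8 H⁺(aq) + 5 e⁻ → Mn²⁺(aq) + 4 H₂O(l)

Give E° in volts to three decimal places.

+1.510 V

Sequential free energies add, so n₃E°₃ = n₁E°₁ + n₂E°₂.
With n₃ = 7, and the known step contributing 2×(-1.15) V, the unknown satisfies 5·E° = 7×(+0.75) − 2×(-1.15) = +7.550.
E° = +7.550 / 5 = +1.510 V.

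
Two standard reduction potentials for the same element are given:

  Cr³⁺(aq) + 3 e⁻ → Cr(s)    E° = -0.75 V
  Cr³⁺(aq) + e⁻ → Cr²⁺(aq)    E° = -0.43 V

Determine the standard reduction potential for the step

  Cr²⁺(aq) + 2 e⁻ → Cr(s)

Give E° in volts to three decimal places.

Sequential free energies add, so n₃E°₃ = n₁E°₁ + n₂E°₂.
With n₃ = 3, and the known step contributing 1×(-0.43) V, the unknown satisfies 2·E° = 3×(-0.75) − 1×(-0.43) = -1.820.
E° = -1.820 / 2 = -0.910 V.

-0.910 V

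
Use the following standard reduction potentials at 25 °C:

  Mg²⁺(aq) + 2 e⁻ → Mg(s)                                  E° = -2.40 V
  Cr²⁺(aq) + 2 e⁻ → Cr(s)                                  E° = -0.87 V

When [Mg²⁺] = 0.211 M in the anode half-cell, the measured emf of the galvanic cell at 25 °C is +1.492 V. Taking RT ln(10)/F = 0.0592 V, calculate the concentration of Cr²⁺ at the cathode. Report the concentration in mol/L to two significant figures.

0.011 M

Cr²⁺/Cr is the cathode, Mg²⁺/Mg the anode: E°cell = +1.53 V, n = 2.
Overall reaction: Cr²⁺(aq) + Mg(s) → Cr(s) + Mg²⁺(aq); Q = [Mg²⁺]^1/[Cr²⁺]^1.
From E = E° − (0.0592/n) log Q: log Q = (E° − E)·n/0.0592 = (+1.53 − (+1.492))·2/0.0592 = 1.2838.
So 1·log[Cr²⁺] = 1·log(0.211) − log Q = -0.6757 − (1.2838) = -1.9595; [Cr²⁺] = 10^(-1.9595) ≈ 0.011 M.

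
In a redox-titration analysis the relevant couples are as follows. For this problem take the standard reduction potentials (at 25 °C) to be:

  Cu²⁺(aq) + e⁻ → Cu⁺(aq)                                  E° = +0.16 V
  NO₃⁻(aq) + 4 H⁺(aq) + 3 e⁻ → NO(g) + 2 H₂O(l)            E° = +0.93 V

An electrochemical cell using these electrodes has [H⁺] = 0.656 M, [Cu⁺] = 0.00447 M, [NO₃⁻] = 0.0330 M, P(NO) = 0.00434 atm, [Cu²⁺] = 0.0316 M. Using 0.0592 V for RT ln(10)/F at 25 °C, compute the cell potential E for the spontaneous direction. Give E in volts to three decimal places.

NO₃⁻/NO is the cathode (higher E°), Cu²⁺/Cu⁺ the anode: E°cell = +0.93 − (+0.16) = +0.77 V, n = 3.
Overall: NO₃⁻(aq) + 4 H⁺(aq) + 3 Cu⁺(aq) → NO(g) + 2 H₂O(l) + 3 Cu²⁺(aq)
Q = P(NO)·[Cu²⁺]^3 / ([NO₃⁻]·[H⁺]^4·[Cu⁺]^3); log Q = 2.399.
E = E° − (0.0592/n) log Q = +0.77 − (0.0592/3)(2.399) = +0.723 V.

+0.723 V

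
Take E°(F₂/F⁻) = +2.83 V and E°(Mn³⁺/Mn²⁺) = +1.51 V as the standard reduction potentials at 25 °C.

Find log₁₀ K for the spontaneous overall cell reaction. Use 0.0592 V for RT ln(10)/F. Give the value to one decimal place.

Cathode: F₂/F⁻; anode: Mn³⁺/Mn²⁺. E°cell = +1.32 V, n = 2.
log K = nE°cell / 0.0592 = (2)(+1.32) / 0.0592 = 44.6.

44.6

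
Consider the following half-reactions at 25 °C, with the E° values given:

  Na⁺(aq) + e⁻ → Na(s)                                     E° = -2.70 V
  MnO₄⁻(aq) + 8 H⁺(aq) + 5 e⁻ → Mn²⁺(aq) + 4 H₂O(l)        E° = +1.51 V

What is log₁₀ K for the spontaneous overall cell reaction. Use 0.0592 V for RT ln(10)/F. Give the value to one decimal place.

Cathode: MnO₄⁻/Mn²⁺; anode: Na⁺/Na. E°cell = +4.21 V, n = 5.
log K = nE°cell / 0.0592 = (5)(+4.21) / 0.0592 = 355.6.

355.6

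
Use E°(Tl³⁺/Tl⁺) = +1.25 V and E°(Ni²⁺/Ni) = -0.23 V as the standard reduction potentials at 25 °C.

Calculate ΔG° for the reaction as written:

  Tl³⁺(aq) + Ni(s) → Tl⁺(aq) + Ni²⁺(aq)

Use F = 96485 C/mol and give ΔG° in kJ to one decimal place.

-285.6 kJ

As written, Tl³⁺/Tl⁺ is reduced (cathode) and Ni²⁺/Ni is oxidised (anode), so E°cell = (+1.25) − (-0.23) = +1.48 V.
Balancing electrons gives n = 2.
ΔG° = −nFE° = −(2)(96485)(+1.48) = -285,596 J = -285.6 kJ.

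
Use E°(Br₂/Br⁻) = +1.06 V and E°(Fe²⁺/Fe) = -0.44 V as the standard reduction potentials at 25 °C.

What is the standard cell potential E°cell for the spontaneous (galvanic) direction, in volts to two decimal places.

The Br₂/Br⁻ couple has the higher reduction potential, so it is the cathode; Fe²⁺/Fe is oxidised at the anode.
E°cell = E°(cathode) − E°(anode) = (+1.06) − (-0.44) = +1.50 V.

+1.50 V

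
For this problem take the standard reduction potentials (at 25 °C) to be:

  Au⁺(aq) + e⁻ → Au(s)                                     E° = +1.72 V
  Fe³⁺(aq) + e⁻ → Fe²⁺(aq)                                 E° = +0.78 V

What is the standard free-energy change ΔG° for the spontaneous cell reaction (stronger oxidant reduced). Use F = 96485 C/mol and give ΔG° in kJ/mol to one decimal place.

Au⁺/Au (E° = +1.72 V) is the cathode; Fe³⁺/Fe²⁺ (E° = +0.78 V) is the anode, so E°cell = +0.94 V.
Balancing electrons gives n = 1 (lcm of 1 and 1).
ΔG° = −nFE° = −(1)(96485)(+0.94) = -90,696 J = -90.7 kJ/mol.

-90.7 kJ/mol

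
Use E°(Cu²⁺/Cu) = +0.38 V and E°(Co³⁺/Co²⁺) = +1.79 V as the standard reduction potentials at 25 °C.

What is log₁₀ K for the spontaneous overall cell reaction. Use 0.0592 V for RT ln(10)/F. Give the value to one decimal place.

Cathode: Co³⁺/Co²⁺; anode: Cu²⁺/Cu. E°cell = +1.41 V, n = 2.
log K = nE°cell / 0.0592 = (2)(+1.41) / 0.0592 = 47.6.

47.6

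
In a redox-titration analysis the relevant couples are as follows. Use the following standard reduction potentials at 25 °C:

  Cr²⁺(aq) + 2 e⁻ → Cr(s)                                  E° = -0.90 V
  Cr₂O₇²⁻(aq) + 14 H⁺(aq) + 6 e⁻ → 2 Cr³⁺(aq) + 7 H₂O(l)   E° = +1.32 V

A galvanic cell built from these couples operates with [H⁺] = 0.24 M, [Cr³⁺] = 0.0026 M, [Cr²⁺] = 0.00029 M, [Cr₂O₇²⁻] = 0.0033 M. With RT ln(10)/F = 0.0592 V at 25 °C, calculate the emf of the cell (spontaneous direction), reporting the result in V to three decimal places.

+2.266 V

Cr₂O₇²⁻/Cr³⁺ is the cathode (higher E°), Cr²⁺/Cr the anode: E°cell = +1.32 − (-0.90) = +2.22 V, n = 6.
Overall: Cr₂O₇²⁻(aq) + 14 H⁺(aq) + 3 Cr(s) → 2 Cr³⁺(aq) + 7 H₂O(l) + 3 Cr²⁺(aq)
Q = [Cr³⁺]^2·[Cr²⁺]^3 / ([Cr₂O₇²⁻]·[H⁺]^14); log Q = -4.624.
E = E° − (0.0592/n) log Q = +2.22 − (0.0592/6)(-4.624) = +2.266 V.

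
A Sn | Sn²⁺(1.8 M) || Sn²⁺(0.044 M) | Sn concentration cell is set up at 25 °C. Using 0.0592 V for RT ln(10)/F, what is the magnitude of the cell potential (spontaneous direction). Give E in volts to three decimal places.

For a concentration cell E°cell = 0. The 1.8 M side is the cathode (reduction is favoured where [Sn²⁺] is higher).
With n = 2, E = −(0.0592/2) log([Sn²⁺]ₐₙ/[Sn²⁺]꜀ₐₜ) = −(0.0592/2) log(0.044/1.8) = −(0.0592/2)(-1.612) = +0.048 V.

+0.048 V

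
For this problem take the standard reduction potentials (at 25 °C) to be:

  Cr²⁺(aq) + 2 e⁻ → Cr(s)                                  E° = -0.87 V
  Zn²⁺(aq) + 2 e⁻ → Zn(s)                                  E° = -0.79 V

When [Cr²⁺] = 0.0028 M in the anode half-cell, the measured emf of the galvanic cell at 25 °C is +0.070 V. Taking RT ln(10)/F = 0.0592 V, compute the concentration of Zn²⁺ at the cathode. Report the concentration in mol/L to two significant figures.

0.0013 M

Zn²⁺/Zn is the cathode, Cr²⁺/Cr the anode: E°cell = +0.08 V, n = 2.
Overall reaction: Zn²⁺(aq) + Cr(s) → Zn(s) + Cr²⁺(aq); Q = [Cr²⁺]^1/[Zn²⁺]^1.
From E = E° − (0.0592/n) log Q: log Q = (E° − E)·n/0.0592 = (+0.08 − (+0.070))·2/0.0592 = 0.3378.
So 1·log[Zn²⁺] = 1·log(0.0028) − log Q = -2.5528 − (0.3378) = -2.8906; [Zn²⁺] = 10^(-2.8906) ≈ 0.0013 M.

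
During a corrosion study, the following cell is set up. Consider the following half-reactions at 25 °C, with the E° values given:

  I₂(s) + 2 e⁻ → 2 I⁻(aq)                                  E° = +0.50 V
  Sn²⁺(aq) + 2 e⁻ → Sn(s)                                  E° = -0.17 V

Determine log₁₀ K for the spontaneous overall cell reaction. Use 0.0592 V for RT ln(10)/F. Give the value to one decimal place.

Cathode: I₂/I⁻; anode: Sn²⁺/Sn. E°cell = +0.67 V, n = 2.
log K = nE°cell / 0.0592 = (2)(+0.67) / 0.0592 = 22.6.

22.6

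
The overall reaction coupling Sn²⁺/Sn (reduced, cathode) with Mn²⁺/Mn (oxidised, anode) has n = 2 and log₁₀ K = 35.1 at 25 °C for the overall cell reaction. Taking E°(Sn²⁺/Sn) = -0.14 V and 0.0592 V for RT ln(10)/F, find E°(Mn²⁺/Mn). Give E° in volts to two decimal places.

E°cell = (0.0592/n)·log K = (0.0592/2)(35.1) = +1.039 V.
Since Sn²⁺/Sn is the cathode and Mn²⁺/Mn the anode, E°cell = E°(Sn²⁺/Sn) − E°(Mn²⁺/Mn).
So E°(Mn²⁺/Mn) = E°(Sn²⁺/Sn) − E°cell = (-0.14) − (+1.039) = -1.18 V.

-1.18 V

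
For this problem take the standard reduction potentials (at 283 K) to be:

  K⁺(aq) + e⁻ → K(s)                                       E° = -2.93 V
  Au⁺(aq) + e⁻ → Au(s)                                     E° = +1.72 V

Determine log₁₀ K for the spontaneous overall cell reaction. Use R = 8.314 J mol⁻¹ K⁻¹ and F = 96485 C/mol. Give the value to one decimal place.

Cathode: Au⁺/Au; anode: K⁺/K. E°cell = (+1.72) − (-2.93) = +4.65 V, with n = 1.
ΔG° = −nFE° = −RT ln K, so ln K = nFE°/(RT) = (1)(96485)(+4.65) / ((8.314)(283)) = 190.685.
log₁₀ K = 190.685 / ln 10 = 82.8.

82.8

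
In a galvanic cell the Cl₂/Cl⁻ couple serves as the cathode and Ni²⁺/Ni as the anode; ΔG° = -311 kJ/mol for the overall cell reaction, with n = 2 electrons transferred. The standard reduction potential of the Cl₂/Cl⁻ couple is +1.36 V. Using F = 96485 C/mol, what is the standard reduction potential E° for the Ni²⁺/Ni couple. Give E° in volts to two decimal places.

E°cell = −ΔG°/(nF) = −(-311×10³)/((2)(96485)) = +1.612 V.
Since Cl₂/Cl⁻ is the cathode and Ni²⁺/Ni the anode, E°cell = E°(Cl₂/Cl⁻) − E°(Ni²⁺/Ni).
So E°(Ni²⁺/Ni) = E°(Cl₂/Cl⁻) − E°cell = (+1.36) − (+1.612) = -0.25 V.

-0.25 V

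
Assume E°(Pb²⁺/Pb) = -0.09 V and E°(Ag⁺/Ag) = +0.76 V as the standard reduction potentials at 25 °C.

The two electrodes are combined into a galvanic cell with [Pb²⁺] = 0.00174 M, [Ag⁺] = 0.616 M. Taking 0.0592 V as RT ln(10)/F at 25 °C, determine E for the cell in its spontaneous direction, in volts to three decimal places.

+0.919 V

Ag⁺/Ag is the cathode (higher E°), Pb²⁺/Pb the anode: E°cell = +0.76 − (-0.09) = +0.85 V, n = 2.
Overall: 2 Ag⁺(aq) + Pb(s) → 2 Ag(s) + Pb²⁺(aq)
Q = [Pb²⁺] / ([Ag⁺]^2); log Q = -2.339.
E = E° − (0.0592/n) log Q = +0.85 − (0.0592/2)(-2.339) = +0.919 V.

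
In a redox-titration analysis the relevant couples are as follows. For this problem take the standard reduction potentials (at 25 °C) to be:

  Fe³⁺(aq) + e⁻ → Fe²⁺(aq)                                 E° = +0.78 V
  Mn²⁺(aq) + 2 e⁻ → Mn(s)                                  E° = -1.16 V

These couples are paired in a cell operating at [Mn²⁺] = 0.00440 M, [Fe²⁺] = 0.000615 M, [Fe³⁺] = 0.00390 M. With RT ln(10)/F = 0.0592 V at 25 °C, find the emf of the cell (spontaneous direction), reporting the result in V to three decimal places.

Fe³⁺/Fe²⁺ is the cathode (higher E°), Mn²⁺/Mn the anode: E°cell = +0.78 − (-1.16) = +1.94 V, n = 2.
Overall: 2 Fe³⁺(aq) + Mn(s) → 2 Fe²⁺(aq) + Mn²⁺(aq)
Q = [Fe²⁺]^2·[Mn²⁺] / ([Fe³⁺]^2); log Q = -3.961.
E = E° − (0.0592/n) log Q = +1.94 − (0.0592/2)(-3.961) = +2.057 V.

+2.057 V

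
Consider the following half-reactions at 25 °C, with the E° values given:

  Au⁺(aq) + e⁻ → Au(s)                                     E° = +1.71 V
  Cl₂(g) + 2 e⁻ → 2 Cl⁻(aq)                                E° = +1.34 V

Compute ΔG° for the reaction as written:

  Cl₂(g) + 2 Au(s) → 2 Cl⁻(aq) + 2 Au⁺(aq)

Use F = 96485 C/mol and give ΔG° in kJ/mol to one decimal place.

+71.4 kJ/mol

As written, Cl₂/Cl⁻ is reduced (cathode) and Au⁺/Au is oxidised (anode), so E°cell = (+1.34) − (+1.71) = -0.37 V.
Balancing electrons gives n = 2.
ΔG° = −nFE° = −(2)(96485)(-0.37) = 71,399 J = +71.4 kJ/mol.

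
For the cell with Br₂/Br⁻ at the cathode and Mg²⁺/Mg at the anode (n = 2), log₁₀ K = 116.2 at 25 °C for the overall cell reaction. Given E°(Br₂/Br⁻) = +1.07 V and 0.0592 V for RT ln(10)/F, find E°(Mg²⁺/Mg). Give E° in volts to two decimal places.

E°cell = (0.0592/n)·log K = (0.0592/2)(116.2) = +3.440 V.
Since Br₂/Br⁻ is the cathode and Mg²⁺/Mg the anode, E°cell = E°(Br₂/Br⁻) − E°(Mg²⁺/Mg).
So E°(Mg²⁺/Mg) = E°(Br₂/Br⁻) − E°cell = (+1.07) − (+3.440) = -2.37 V.

-2.37 V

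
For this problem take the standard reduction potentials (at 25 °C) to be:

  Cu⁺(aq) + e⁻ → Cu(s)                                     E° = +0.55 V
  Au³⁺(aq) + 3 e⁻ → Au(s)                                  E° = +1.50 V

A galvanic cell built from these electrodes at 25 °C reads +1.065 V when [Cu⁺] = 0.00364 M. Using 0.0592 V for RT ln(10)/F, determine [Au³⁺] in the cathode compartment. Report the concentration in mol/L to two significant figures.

Au³⁺/Au is the cathode, Cu⁺/Cu the anode: E°cell = +0.95 V, n = 3.
Overall reaction: Au³⁺(aq) + 3 Cu(s) → Au(s) + 3 Cu⁺(aq); Q = [Cu⁺]^3/[Au³⁺]^1.
From E = E° − (0.0592/n) log Q: log Q = (E° − E)·n/0.0592 = (+0.95 − (+1.065))·3/0.0592 = -5.8277.
So 1·log[Au³⁺] = 3·log(0.00364) − log Q = -7.3167 − (-5.8277) = -1.4890; [Au³⁺] = 10^(-1.4890) ≈ 0.032 M.

0.032 M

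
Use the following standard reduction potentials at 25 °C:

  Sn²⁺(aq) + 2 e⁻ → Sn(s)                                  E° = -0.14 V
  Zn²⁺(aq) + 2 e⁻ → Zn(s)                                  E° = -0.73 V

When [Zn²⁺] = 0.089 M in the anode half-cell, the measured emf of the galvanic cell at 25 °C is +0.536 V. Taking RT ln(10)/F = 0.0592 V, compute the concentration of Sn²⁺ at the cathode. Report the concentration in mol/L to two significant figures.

Sn²⁺/Sn is the cathode, Zn²⁺/Zn the anode: E°cell = +0.59 V, n = 2.
Overall reaction: Sn²⁺(aq) + Zn(s) → Sn(s) + Zn²⁺(aq); Q = [Zn²⁺]^1/[Sn²⁺]^1.
From E = E° − (0.0592/n) log Q: log Q = (E° − E)·n/0.0592 = (+0.59 − (+0.536))·2/0.0592 = 1.8243.
So 1·log[Sn²⁺] = 1·log(0.089) − log Q = -1.0506 − (1.8243) = -2.8749; [Sn²⁺] = 10^(-2.8749) ≈ 0.0013 M.

0.0013 M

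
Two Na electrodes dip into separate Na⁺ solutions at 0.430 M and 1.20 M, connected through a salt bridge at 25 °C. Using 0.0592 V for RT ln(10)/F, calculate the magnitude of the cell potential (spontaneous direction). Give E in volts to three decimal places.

+0.026 V

For a concentration cell E°cell = 0. The 1.20 M side is the cathode (reduction is favoured where [Na⁺] is higher).
With n = 1, E = −(0.0592/1) log([Na⁺]ₐₙ/[Na⁺]꜀ₐₜ) = −(0.0592/1) log(0.43/1.2) = −(0.0592/1)(-0.446) = +0.026 V.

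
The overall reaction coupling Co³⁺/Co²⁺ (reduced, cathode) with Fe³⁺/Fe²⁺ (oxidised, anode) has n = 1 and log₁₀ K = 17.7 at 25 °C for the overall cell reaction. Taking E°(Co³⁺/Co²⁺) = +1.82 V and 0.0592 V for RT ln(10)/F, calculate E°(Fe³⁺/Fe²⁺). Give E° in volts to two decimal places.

+0.77 V

E°cell = (0.0592/n)·log K = (0.0592/1)(17.7) = +1.048 V.
Since Co³⁺/Co²⁺ is the cathode and Fe³⁺/Fe²⁺ the anode, E°cell = E°(Co³⁺/Co²⁺) − E°(Fe³⁺/Fe²⁺).
So E°(Fe³⁺/Fe²⁺) = E°(Co³⁺/Co²⁺) − E°cell = (+1.82) − (+1.048) = +0.77 V.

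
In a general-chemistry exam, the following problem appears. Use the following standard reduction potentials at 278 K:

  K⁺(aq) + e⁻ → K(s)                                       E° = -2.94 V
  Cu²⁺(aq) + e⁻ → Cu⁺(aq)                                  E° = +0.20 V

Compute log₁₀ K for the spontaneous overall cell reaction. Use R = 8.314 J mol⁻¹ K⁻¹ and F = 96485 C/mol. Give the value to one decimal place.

Cathode: Cu²⁺/Cu⁺; anode: K⁺/K. E°cell = (+0.20) − (-2.94) = +3.14 V, with n = 1.
ΔG° = −nFE° = −RT ln K, so ln K = nFE°/(RT) = (1)(96485)(+3.14) / ((8.314)(278)) = 131.079.
log₁₀ K = 131.079 / ln 10 = 56.9.

56.9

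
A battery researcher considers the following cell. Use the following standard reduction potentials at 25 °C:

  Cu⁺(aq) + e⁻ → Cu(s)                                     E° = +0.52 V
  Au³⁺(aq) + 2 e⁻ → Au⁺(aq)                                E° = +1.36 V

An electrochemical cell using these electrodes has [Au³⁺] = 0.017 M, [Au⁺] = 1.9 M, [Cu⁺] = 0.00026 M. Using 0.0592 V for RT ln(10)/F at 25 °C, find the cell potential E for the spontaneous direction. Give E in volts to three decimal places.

Au³⁺/Au⁺ is the cathode (higher E°), Cu⁺/Cu the anode: E°cell = +1.36 − (+0.52) = +0.84 V, n = 2.
Overall: Au³⁺(aq) + 2 Cu(s) → Au⁺(aq) + 2 Cu⁺(aq)
Q = [Au⁺]·[Cu⁺]^2 / ([Au³⁺]); log Q = -5.122.
E = E° − (0.0592/n) log Q = +0.84 − (0.0592/2)(-5.122) = +0.992 V.

+0.992 V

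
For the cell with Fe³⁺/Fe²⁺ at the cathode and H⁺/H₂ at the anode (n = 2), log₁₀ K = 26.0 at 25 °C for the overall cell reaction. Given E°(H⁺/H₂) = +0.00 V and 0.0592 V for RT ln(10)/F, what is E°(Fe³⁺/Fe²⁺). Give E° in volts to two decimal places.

+0.77 V

E°cell = (0.0592/n)·log K = (0.0592/2)(26.0) = +0.770 V.
Since Fe³⁺/Fe²⁺ is the cathode and H⁺/H₂ the anode, E°cell = E°(Fe³⁺/Fe²⁺) − E°(H⁺/H₂).
So E°(Fe³⁺/Fe²⁺) = E°cell + E°(H⁺/H₂) = +0.770 + (+0.00) = +0.77 V.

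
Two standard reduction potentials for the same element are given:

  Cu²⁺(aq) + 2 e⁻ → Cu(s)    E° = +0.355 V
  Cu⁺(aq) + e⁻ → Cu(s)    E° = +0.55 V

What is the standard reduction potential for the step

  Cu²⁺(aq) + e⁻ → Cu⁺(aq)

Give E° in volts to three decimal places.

+0.160 V

Sequential free energies add, so n₃E°₃ = n₁E°₁ + n₂E°₂.
With n₃ = 2, and the known step contributing 1×(+0.55) V, the unknown satisfies 1·E° = 2×(+0.355) − 1×(+0.55) = +0.160.
E° = +0.160 / 1 = +0.160 V.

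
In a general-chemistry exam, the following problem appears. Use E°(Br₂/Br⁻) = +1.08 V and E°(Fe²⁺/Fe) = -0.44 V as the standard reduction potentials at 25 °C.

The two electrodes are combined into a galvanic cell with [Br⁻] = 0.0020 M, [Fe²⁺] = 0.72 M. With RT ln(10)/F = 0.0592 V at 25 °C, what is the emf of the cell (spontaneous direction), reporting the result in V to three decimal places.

+1.684 V

Br₂/Br⁻ is the cathode (higher E°), Fe²⁺/Fe the anode: E°cell = +1.08 − (-0.44) = +1.52 V, n = 2.
Overall: Br₂(l) + Fe(s) → 2 Br⁻(aq) + Fe²⁺(aq)
Q = [Br⁻]^2·[Fe²⁺]; log Q = -5.541.
E = E° − (0.0592/n) log Q = +1.52 − (0.0592/2)(-5.541) = +1.684 V.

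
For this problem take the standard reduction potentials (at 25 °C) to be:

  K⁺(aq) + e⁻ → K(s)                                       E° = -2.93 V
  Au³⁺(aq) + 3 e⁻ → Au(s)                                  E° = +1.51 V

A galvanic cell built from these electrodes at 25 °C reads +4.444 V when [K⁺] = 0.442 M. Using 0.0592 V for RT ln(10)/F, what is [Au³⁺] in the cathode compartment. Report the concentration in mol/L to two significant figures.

0.14 M

Au³⁺/Au is the cathode, K⁺/K the anode: E°cell = +4.44 V, n = 3.
Overall reaction: Au³⁺(aq) + 3 K(s) → Au(s) + 3 K⁺(aq); Q = [K⁺]^3/[Au³⁺]^1.
From E = E° − (0.0592/n) log Q: log Q = (E° − E)·n/0.0592 = (+4.44 − (+4.444))·3/0.0592 = -0.2027.
So 1·log[Au³⁺] = 3·log(0.442) − log Q = -1.0637 − (-0.2027) = -0.8610; [Au³⁺] = 10^(-0.8610) ≈ 0.14 M.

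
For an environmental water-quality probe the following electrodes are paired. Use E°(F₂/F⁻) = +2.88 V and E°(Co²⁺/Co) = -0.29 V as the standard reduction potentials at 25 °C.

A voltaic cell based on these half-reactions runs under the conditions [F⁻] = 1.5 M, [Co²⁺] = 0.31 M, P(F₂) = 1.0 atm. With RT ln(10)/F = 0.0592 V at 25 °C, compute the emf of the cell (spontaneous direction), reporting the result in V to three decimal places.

+3.175 V

F₂/F⁻ is the cathode (higher E°), Co²⁺/Co the anode: E°cell = +2.88 − (-0.29) = +3.17 V, n = 2.
Overall: F₂(g) + Co(s) → 2 F⁻(aq) + Co²⁺(aq)
Q = [F⁻]^2·[Co²⁺] / (P(F₂)); log Q = -0.156.
E = E° − (0.0592/n) log Q = +3.17 − (0.0592/2)(-0.156) = +3.175 V.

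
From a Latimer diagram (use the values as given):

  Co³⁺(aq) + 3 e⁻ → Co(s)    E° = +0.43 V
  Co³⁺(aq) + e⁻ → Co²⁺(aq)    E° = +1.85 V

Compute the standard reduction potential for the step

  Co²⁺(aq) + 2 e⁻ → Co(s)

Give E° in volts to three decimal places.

Sequential free energies add, so n₃E°₃ = n₁E°₁ + n₂E°₂.
With n₃ = 3, and the known step contributing 1×(+1.85) V, the unknown satisfies 2·E° = 3×(+0.43) − 1×(+1.85) = -0.560.
E° = -0.560 / 2 = -0.280 V.

-0.280 V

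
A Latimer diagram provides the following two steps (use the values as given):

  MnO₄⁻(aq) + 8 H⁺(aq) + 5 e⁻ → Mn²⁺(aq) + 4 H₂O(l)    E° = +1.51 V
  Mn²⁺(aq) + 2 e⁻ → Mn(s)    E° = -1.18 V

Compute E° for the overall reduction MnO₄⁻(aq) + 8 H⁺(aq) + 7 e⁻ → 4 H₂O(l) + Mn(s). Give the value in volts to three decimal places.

+0.741 V

Since ΔG° = −nFE° is additive over sequential reductions, n₃E°₃ = n₁E°₁ + n₂E°₂.
E°₃ = (5×+1.51 + 2×-1.18) / 7 = (+5.190) / 7 = +0.741 V.
E° values themselves are not directly additive — weighting by electron count is essential.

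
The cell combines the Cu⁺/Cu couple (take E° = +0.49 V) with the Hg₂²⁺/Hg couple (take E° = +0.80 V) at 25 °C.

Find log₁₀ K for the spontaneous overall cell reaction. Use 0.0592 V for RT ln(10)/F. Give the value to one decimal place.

Cathode: Hg₂²⁺/Hg; anode: Cu⁺/Cu. E°cell = +0.31 V, n = 2.
log K = nE°cell / 0.0592 = (2)(+0.31) / 0.0592 = 10.5.

10.5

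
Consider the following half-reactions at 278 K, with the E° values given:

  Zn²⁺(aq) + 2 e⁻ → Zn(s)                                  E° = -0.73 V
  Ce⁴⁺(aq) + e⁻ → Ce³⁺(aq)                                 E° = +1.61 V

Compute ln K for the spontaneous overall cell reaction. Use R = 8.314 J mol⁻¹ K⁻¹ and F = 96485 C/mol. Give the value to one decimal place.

195.4

Cathode: Ce⁴⁺/Ce³⁺; anode: Zn²⁺/Zn. E°cell = (+1.61) − (-0.73) = +2.34 V, with n = 2.
ΔG° = −nFE° = −RT ln K, so ln K = nFE°/(RT) = (2)(96485)(+2.34) / ((8.314)(278)) = 195.367.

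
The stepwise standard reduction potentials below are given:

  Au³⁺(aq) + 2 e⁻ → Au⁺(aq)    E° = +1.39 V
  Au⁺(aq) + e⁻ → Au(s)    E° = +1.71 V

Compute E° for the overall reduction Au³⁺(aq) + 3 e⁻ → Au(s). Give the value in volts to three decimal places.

Adding the free-energy changes (−nFE°) of the two steps gives −n₃FE°₃ = −n₁FE°₁ − n₂FE°₂.
E°₃ = (2×+1.39 + 1×+1.71) / 3 = (+4.490) / 3 = +1.497 V.

+1.497 V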